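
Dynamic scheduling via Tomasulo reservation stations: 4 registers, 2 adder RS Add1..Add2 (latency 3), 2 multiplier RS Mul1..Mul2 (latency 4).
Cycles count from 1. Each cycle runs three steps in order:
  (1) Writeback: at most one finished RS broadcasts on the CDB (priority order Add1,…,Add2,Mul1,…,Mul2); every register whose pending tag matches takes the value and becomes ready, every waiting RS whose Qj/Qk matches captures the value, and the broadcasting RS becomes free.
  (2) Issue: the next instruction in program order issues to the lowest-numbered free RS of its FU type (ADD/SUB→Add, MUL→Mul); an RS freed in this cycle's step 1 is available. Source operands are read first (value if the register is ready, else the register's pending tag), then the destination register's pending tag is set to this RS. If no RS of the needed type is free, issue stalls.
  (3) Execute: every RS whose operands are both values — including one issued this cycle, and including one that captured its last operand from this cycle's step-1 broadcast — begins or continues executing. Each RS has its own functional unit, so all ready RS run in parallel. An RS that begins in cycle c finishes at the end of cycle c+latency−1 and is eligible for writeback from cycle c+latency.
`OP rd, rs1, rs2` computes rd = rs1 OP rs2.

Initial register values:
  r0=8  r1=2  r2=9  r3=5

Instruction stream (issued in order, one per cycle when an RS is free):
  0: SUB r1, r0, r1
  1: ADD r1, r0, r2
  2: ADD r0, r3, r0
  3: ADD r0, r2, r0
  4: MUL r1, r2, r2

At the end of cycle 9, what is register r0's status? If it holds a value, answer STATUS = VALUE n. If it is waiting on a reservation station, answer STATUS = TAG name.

STATUS = TAG Add2

c1: issue SUB r1<-Add1 | r0:8,r1:Add1,r2:9,r3:5
c2: issue ADD r1<-Add2 | r0:8,r1:Add2,r2:9,r3:5
c3: stall | r0:8,r1:Add2,r2:9,r3:5
c4: CDB Add1=6; issue ADD r0<-Add1 | r0:Add1,r1:Add2,r2:9,r3:5
c5: CDB Add2=17; issue ADD r0<-Add2 | r0:Add2,r1:17,r2:9,r3:5
c6: issue MUL r1<-Mul1 | r0:Add2,r1:Mul1,r2:9,r3:5
c7: CDB Add1=13 | r0:Add2,r1:Mul1,r2:9,r3:5
c8: - | r0:Add2,r1:Mul1,r2:9,r3:5
c9: - | r0:Add2,r1:Mul1,r2:9,r3:5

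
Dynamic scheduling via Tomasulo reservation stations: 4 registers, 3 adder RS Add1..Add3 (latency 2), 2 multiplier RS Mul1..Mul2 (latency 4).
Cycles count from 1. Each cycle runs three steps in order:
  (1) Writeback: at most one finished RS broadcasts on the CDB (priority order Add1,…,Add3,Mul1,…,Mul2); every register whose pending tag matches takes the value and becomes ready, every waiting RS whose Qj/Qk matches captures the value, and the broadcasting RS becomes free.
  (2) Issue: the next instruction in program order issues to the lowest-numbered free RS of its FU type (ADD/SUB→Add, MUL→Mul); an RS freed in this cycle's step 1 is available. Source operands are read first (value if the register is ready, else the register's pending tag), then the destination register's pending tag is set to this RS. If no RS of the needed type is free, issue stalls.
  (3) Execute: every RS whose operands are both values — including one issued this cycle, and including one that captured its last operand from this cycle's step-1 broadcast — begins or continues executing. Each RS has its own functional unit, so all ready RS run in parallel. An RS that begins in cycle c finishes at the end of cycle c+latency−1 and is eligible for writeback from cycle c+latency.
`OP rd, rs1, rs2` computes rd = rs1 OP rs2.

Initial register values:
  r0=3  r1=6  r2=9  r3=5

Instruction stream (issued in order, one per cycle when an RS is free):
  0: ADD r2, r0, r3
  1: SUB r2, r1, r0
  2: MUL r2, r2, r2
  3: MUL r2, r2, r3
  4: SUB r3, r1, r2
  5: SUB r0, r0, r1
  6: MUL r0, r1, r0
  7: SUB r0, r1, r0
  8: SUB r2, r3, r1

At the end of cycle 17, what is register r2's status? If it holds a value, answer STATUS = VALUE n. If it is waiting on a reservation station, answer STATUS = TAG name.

cycle 1: issue ADD r2<-Add1 // r0:3,r1:6,r2:Add1,r3:5
cycle 2: issue SUB r2<-Add2 // r0:3,r1:6,r2:Add2,r3:5
cycle 3: CDB Add1=8; issue MUL r2<-Mul1 // r0:3,r1:6,r2:Mul1,r3:5
cycle 4: CDB Add2=3; issue MUL r2<-Mul2 // r0:3,r1:6,r2:Mul2,r3:5
cycle 5: issue SUB r3<-Add1 // r0:3,r1:6,r2:Mul2,r3:Add1
cycle 6: issue SUB r0<-Add2 // r0:Add2,r1:6,r2:Mul2,r3:Add1
cycle 7: stall // r0:Add2,r1:6,r2:Mul2,r3:Add1
cycle 8: CDB Add2=-3; stall // r0:-3,r1:6,r2:Mul2,r3:Add1
cycle 9: CDB Mul1=9; issue MUL r0<-Mul1 // r0:Mul1,r1:6,r2:Mul2,r3:Add1
cycle 10: issue SUB r0<-Add2 // r0:Add2,r1:6,r2:Mul2,r3:Add1
cycle 11: issue SUB r2<-Add3 // r0:Add2,r1:6,r2:Add3,r3:Add1
cycle 12: - // r0:Add2,r1:6,r2:Add3,r3:Add1
cycle 13: CDB Mul1=-18 // r0:Add2,r1:6,r2:Add3,r3:Add1
cycle 14: CDB Mul2=45 // r0:Add2,r1:6,r2:Add3,r3:Add1
cycle 15: CDB Add2=24 // r0:24,r1:6,r2:Add3,r3:Add1
cycle 16: CDB Add1=-39 // r0:24,r1:6,r2:Add3,r3:-39
cycle 17: - // r0:24,r1:6,r2:Add3,r3:-39

STATUS = TAG Add3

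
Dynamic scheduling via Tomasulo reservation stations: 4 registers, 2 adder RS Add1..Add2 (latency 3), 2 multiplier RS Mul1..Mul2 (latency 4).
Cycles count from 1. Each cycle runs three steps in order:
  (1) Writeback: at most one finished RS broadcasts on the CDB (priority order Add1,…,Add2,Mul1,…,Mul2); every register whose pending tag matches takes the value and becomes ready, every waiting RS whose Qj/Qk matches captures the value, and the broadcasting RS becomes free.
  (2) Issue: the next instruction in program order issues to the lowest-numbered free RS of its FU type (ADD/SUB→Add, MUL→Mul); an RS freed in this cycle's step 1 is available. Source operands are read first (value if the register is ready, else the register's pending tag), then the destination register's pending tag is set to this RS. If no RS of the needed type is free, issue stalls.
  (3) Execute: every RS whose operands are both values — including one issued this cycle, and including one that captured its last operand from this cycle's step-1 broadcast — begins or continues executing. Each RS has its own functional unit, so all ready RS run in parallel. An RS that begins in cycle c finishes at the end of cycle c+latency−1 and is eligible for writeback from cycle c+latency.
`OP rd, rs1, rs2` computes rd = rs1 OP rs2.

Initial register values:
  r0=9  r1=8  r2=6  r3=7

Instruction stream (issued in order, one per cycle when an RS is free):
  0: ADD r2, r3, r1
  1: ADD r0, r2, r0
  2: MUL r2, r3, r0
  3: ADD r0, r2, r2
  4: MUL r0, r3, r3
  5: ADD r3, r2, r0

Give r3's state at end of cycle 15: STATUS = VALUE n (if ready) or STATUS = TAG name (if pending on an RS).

c1: issue ADD r2<-Add1 | r0:9,r1:8,r2:Add1,r3:7
c2: issue ADD r0<-Add2 | r0:Add2,r1:8,r2:Add1,r3:7
c3: issue MUL r2<-Mul1 | r0:Add2,r1:8,r2:Mul1,r3:7
c4: CDB Add1=15; issue ADD r0<-Add1 | r0:Add1,r1:8,r2:Mul1,r3:7
c5: issue MUL r0<-Mul2 | r0:Mul2,r1:8,r2:Mul1,r3:7
c6: stall | r0:Mul2,r1:8,r2:Mul1,r3:7
c7: CDB Add2=24; issue ADD r3<-Add2 | r0:Mul2,r1:8,r2:Mul1,r3:Add2
c8: - | r0:Mul2,r1:8,r2:Mul1,r3:Add2
c9: CDB Mul2=49 | r0:49,r1:8,r2:Mul1,r3:Add2
c10: - | r0:49,r1:8,r2:Mul1,r3:Add2
c11: CDB Mul1=168 | r0:49,r1:8,r2:168,r3:Add2
c12: - | r0:49,r1:8,r2:168,r3:Add2
c13: - | r0:49,r1:8,r2:168,r3:Add2
c14: CDB Add1=336 | r0:49,r1:8,r2:168,r3:Add2
c15: CDB Add2=217 | r0:49,r1:8,r2:168,r3:217

STATUS = VALUE 217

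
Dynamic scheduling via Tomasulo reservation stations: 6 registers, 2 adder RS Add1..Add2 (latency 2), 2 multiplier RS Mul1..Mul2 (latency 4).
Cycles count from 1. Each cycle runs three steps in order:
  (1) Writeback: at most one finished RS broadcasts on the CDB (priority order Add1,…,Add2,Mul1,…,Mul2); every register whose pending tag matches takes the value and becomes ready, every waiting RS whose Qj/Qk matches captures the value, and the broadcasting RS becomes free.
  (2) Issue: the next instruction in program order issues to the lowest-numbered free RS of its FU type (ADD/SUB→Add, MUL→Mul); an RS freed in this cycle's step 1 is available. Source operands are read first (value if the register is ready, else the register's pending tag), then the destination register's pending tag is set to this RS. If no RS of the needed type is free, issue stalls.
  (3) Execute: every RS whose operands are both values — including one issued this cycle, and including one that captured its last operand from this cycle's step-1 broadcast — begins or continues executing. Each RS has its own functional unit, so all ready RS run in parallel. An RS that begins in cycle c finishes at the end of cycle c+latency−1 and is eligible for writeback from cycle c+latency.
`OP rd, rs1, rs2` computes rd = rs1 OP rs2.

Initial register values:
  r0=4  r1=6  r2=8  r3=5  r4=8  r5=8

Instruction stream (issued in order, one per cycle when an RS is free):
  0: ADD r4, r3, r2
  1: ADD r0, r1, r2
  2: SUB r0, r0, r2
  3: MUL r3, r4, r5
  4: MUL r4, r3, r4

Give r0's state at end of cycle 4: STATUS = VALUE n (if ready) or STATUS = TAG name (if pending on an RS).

STATUS = TAG Add1

c1: issue ADD r4<-Add1 | r0:4,r1:6,r2:8,r3:5,r4:Add1,r5:8
c2: issue ADD r0<-Add2 | r0:Add2,r1:6,r2:8,r3:5,r4:Add1,r5:8
c3: CDB Add1=13; issue SUB r0<-Add1 | r0:Add1,r1:6,r2:8,r3:5,r4:13,r5:8
c4: CDB Add2=14; issue MUL r3<-Mul1 | r0:Add1,r1:6,r2:8,r3:Mul1,r4:13,r5:8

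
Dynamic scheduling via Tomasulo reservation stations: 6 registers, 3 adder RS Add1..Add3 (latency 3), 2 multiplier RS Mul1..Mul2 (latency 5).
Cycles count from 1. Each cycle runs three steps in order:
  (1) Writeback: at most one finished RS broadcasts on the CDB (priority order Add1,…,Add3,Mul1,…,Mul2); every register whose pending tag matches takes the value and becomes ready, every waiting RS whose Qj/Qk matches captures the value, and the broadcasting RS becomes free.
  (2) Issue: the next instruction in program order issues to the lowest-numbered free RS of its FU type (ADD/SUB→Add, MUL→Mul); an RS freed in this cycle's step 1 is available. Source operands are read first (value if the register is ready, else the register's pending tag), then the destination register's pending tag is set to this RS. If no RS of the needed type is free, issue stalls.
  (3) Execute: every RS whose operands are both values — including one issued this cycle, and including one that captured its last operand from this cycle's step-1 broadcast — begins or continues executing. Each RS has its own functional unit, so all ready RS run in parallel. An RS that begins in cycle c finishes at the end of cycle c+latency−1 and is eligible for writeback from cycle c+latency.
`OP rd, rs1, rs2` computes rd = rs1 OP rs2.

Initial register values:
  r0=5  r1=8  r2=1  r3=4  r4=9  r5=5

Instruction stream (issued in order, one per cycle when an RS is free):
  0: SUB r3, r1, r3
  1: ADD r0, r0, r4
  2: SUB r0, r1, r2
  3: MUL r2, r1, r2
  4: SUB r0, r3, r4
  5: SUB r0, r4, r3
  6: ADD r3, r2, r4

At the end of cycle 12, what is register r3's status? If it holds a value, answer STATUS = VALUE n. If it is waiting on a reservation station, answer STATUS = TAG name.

  c1: issue SUB r3<-Add1  regs: r0:5,r1:8,r2:1,r3:Add1,r4:9,r5:5
  c2: issue ADD r0<-Add2  regs: r0:Add2,r1:8,r2:1,r3:Add1,r4:9,r5:5
  c3: issue SUB r0<-Add3  regs: r0:Add3,r1:8,r2:1,r3:Add1,r4:9,r5:5
  c4: CDB Add1=4; issue MUL r2<-Mul1  regs: r0:Add3,r1:8,r2:Mul1,r3:4,r4:9,r5:5
  c5: CDB Add2=14; issue SUB r0<-Add1  regs: r0:Add1,r1:8,r2:Mul1,r3:4,r4:9,r5:5
  c6: CDB Add3=7; issue SUB r0<-Add2  regs: r0:Add2,r1:8,r2:Mul1,r3:4,r4:9,r5:5
  c7: issue ADD r3<-Add3  regs: r0:Add2,r1:8,r2:Mul1,r3:Add3,r4:9,r5:5
  c8: CDB Add1=-5  regs: r0:Add2,r1:8,r2:Mul1,r3:Add3,r4:9,r5:5
  c9: CDB Add2=5  regs: r0:5,r1:8,r2:Mul1,r3:Add3,r4:9,r5:5
  c10: CDB Mul1=8  regs: r0:5,r1:8,r2:8,r3:Add3,r4:9,r5:5
  c11: -  regs: r0:5,r1:8,r2:8,r3:Add3,r4:9,r5:5
  c12: -  regs: r0:5,r1:8,r2:8,r3:Add3,r4:9,r5:5

STATUS = TAG Add3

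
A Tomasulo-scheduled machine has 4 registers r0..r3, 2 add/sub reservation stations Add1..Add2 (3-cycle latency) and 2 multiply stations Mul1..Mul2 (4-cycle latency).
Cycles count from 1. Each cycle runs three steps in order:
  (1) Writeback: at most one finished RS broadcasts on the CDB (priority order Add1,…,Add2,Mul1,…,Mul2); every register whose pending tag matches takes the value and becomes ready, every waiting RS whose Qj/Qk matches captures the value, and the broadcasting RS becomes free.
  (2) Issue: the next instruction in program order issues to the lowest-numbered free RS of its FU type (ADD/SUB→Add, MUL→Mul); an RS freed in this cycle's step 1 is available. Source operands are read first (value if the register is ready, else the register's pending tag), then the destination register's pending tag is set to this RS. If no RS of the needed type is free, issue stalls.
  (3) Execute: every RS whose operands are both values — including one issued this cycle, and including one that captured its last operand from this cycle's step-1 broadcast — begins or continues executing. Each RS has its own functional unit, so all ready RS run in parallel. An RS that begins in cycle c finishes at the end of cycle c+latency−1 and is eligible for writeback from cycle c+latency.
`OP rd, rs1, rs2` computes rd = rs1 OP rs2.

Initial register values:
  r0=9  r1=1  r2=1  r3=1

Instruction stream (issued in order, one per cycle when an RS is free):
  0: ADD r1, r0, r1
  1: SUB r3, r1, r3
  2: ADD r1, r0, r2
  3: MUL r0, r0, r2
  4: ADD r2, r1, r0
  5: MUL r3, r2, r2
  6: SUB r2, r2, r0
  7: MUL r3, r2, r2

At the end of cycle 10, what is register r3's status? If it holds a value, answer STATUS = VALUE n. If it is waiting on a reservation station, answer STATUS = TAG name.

  c1: issue ADD r1<-Add1  regs: r0:9,r1:Add1,r2:1,r3:1
  c2: issue SUB r3<-Add2  regs: r0:9,r1:Add1,r2:1,r3:Add2
  c3: stall  regs: r0:9,r1:Add1,r2:1,r3:Add2
  c4: CDB Add1=10; issue ADD r1<-Add1  regs: r0:9,r1:Add1,r2:1,r3:Add2
  c5: issue MUL r0<-Mul1  regs: r0:Mul1,r1:Add1,r2:1,r3:Add2
  c6: stall  regs: r0:Mul1,r1:Add1,r2:1,r3:Add2
  c7: CDB Add1=10; issue ADD r2<-Add1  regs: r0:Mul1,r1:10,r2:Add1,r3:Add2
  c8: CDB Add2=9; issue MUL r3<-Mul2  regs: r0:Mul1,r1:10,r2:Add1,r3:Mul2
  c9: CDB Mul1=9; issue SUB r2<-Add2  regs: r0:9,r1:10,r2:Add2,r3:Mul2
  c10: issue MUL r3<-Mul1  regs: r0:9,r1:10,r2:Add2,r3:Mul1

STATUS = TAG Mul1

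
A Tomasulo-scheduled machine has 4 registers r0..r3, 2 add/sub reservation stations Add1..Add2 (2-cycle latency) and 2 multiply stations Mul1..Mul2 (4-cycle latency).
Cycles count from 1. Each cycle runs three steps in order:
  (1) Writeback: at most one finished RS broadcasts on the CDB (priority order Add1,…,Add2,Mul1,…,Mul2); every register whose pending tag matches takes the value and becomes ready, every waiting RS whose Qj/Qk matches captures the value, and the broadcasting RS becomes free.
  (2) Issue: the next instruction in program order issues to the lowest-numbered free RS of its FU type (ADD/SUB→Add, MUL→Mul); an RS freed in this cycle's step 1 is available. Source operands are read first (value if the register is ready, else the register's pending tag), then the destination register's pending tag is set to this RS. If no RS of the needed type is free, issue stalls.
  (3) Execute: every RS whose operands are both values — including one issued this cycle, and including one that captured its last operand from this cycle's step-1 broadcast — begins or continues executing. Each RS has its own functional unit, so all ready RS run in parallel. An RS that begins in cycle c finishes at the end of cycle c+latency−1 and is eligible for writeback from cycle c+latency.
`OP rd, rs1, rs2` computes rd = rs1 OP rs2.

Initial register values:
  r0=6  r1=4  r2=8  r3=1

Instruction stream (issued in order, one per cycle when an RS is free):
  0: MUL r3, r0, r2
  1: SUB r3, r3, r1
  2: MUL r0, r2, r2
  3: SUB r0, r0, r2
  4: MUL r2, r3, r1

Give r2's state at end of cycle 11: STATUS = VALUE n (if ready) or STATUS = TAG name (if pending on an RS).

c1: issue MUL r3<-Mul1 | r0:6,r1:4,r2:8,r3:Mul1
c2: issue SUB r3<-Add1 | r0:6,r1:4,r2:8,r3:Add1
c3: issue MUL r0<-Mul2 | r0:Mul2,r1:4,r2:8,r3:Add1
c4: issue SUB r0<-Add2 | r0:Add2,r1:4,r2:8,r3:Add1
c5: CDB Mul1=48; issue MUL r2<-Mul1 | r0:Add2,r1:4,r2:Mul1,r3:Add1
c6: - | r0:Add2,r1:4,r2:Mul1,r3:Add1
c7: CDB Add1=44 | r0:Add2,r1:4,r2:Mul1,r3:44
c8: CDB Mul2=64 | r0:Add2,r1:4,r2:Mul1,r3:44
c9: - | r0:Add2,r1:4,r2:Mul1,r3:44
c10: CDB Add2=56 | r0:56,r1:4,r2:Mul1,r3:44
c11: CDB Mul1=176 | r0:56,r1:4,r2:176,r3:44

STATUS = VALUE 176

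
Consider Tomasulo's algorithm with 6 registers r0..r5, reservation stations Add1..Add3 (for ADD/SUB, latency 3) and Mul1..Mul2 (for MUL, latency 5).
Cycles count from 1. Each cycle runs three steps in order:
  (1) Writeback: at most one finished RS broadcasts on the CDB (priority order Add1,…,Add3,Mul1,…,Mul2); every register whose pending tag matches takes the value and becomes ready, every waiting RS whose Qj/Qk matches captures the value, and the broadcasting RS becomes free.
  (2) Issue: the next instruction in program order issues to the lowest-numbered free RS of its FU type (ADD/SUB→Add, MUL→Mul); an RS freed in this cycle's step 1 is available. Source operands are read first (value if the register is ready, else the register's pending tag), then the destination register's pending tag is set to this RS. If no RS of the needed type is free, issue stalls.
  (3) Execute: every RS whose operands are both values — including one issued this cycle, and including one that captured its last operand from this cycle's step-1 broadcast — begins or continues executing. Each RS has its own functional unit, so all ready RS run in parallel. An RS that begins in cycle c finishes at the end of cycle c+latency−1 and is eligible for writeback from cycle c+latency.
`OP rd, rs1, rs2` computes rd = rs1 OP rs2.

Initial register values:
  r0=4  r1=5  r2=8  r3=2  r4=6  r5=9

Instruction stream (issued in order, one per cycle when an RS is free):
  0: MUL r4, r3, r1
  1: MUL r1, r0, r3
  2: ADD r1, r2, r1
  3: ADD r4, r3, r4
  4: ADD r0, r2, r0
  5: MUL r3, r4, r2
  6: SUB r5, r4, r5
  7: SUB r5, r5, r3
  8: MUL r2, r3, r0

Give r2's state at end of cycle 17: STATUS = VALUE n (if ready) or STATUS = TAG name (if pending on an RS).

cycle 1: issue MUL r4<-Mul1 // r0:4,r1:5,r2:8,r3:2,r4:Mul1,r5:9
cycle 2: issue MUL r1<-Mul2 // r0:4,r1:Mul2,r2:8,r3:2,r4:Mul1,r5:9
cycle 3: issue ADD r1<-Add1 // r0:4,r1:Add1,r2:8,r3:2,r4:Mul1,r5:9
cycle 4: issue ADD r4<-Add2 // r0:4,r1:Add1,r2:8,r3:2,r4:Add2,r5:9
cycle 5: issue ADD r0<-Add3 // r0:Add3,r1:Add1,r2:8,r3:2,r4:Add2,r5:9
cycle 6: CDB Mul1=10; issue MUL r3<-Mul1 // r0:Add3,r1:Add1,r2:8,r3:Mul1,r4:Add2,r5:9
cycle 7: CDB Mul2=8; stall // r0:Add3,r1:Add1,r2:8,r3:Mul1,r4:Add2,r5:9
cycle 8: CDB Add3=12; issue SUB r5<-Add3 // r0:12,r1:Add1,r2:8,r3:Mul1,r4:Add2,r5:Add3
cycle 9: CDB Add2=12; issue SUB r5<-Add2 // r0:12,r1:Add1,r2:8,r3:Mul1,r4:12,r5:Add2
cycle 10: CDB Add1=16; issue MUL r2<-Mul2 // r0:12,r1:16,r2:Mul2,r3:Mul1,r4:12,r5:Add2
cycle 11: - // r0:12,r1:16,r2:Mul2,r3:Mul1,r4:12,r5:Add2
cycle 12: CDB Add3=3 // r0:12,r1:16,r2:Mul2,r3:Mul1,r4:12,r5:Add2
cycle 13: - // r0:12,r1:16,r2:Mul2,r3:Mul1,r4:12,r5:Add2
cycle 14: CDB Mul1=96 // r0:12,r1:16,r2:Mul2,r3:96,r4:12,r5:Add2
cycle 15: - // r0:12,r1:16,r2:Mul2,r3:96,r4:12,r5:Add2
cycle 16: - // r0:12,r1:16,r2:Mul2,r3:96,r4:12,r5:Add2
cycle 17: CDB Add2=-93 // r0:12,r1:16,r2:Mul2,r3:96,r4:12,r5:-93

STATUS = TAG Mul2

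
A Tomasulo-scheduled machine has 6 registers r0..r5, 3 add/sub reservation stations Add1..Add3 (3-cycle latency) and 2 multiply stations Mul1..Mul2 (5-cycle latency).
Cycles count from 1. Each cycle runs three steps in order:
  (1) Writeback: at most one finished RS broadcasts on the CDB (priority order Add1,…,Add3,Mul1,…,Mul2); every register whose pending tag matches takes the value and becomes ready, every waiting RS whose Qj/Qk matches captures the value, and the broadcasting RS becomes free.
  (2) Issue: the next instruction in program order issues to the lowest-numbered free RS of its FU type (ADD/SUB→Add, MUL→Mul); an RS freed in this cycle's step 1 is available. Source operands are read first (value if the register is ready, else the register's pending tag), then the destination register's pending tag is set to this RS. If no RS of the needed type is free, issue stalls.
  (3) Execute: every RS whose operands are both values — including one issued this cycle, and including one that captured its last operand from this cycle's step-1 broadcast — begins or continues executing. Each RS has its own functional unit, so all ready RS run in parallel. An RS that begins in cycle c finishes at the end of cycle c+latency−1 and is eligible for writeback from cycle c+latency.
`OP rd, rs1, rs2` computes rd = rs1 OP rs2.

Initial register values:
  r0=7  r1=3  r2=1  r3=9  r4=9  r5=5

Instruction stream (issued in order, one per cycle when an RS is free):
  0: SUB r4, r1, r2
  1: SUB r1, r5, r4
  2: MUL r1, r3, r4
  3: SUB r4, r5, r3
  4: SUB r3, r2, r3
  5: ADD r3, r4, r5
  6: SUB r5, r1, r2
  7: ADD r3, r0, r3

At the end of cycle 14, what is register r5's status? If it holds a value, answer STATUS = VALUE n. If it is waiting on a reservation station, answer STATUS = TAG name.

  c1: issue SUB r4<-Add1  regs: r0:7,r1:3,r2:1,r3:9,r4:Add1,r5:5
  c2: issue SUB r1<-Add2  regs: r0:7,r1:Add2,r2:1,r3:9,r4:Add1,r5:5
  c3: issue MUL r1<-Mul1  regs: r0:7,r1:Mul1,r2:1,r3:9,r4:Add1,r5:5
  c4: CDB Add1=2; issue SUB r4<-Add1  regs: r0:7,r1:Mul1,r2:1,r3:9,r4:Add1,r5:5
  c5: issue SUB r3<-Add3  regs: r0:7,r1:Mul1,r2:1,r3:Add3,r4:Add1,r5:5
  c6: stall  regs: r0:7,r1:Mul1,r2:1,r3:Add3,r4:Add1,r5:5
  c7: CDB Add1=-4; issue ADD r3<-Add1  regs: r0:7,r1:Mul1,r2:1,r3:Add1,r4:-4,r5:5
  c8: CDB Add2=3; issue SUB r5<-Add2  regs: r0:7,r1:Mul1,r2:1,r3:Add1,r4:-4,r5:Add2
  c9: CDB Add3=-8; issue ADD r3<-Add3  regs: r0:7,r1:Mul1,r2:1,r3:Add3,r4:-4,r5:Add2
  c10: CDB Add1=1  regs: r0:7,r1:Mul1,r2:1,r3:Add3,r4:-4,r5:Add2
  c11: CDB Mul1=18  regs: r0:7,r1:18,r2:1,r3:Add3,r4:-4,r5:Add2
  c12: -  regs: r0:7,r1:18,r2:1,r3:Add3,r4:-4,r5:Add2
  c13: CDB Add3=8  regs: r0:7,r1:18,r2:1,r3:8,r4:-4,r5:Add2
  c14: CDB Add2=17  regs: r0:7,r1:18,r2:1,r3:8,r4:-4,r5:17

STATUS = VALUE 17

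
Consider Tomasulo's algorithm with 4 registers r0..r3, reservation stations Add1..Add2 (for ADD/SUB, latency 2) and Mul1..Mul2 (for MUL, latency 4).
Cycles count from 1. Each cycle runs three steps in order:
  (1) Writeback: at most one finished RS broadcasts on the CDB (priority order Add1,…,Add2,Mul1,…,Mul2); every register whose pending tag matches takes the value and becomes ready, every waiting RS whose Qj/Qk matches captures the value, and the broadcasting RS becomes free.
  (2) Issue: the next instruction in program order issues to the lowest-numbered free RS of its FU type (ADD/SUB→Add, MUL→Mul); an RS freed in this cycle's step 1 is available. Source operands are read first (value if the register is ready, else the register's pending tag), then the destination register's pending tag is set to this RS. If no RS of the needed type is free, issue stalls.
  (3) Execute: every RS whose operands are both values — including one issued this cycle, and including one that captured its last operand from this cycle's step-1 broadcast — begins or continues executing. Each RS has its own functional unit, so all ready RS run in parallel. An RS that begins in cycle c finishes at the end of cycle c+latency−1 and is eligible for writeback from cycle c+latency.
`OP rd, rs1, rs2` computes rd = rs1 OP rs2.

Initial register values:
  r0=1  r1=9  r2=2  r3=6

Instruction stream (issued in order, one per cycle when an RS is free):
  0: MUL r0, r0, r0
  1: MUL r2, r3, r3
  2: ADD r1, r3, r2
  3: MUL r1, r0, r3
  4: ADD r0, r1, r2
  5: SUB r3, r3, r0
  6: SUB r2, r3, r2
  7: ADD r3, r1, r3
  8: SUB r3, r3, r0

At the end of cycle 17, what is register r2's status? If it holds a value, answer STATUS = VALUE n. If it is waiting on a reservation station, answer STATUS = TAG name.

  c1: issue MUL r0<-Mul1  regs: r0:Mul1,r1:9,r2:2,r3:6
  c2: issue MUL r2<-Mul2  regs: r0:Mul1,r1:9,r2:Mul2,r3:6
  c3: issue ADD r1<-Add1  regs: r0:Mul1,r1:Add1,r2:Mul2,r3:6
  c4: stall  regs: r0:Mul1,r1:Add1,r2:Mul2,r3:6
  c5: CDB Mul1=1; issue MUL r1<-Mul1  regs: r0:1,r1:Mul1,r2:Mul2,r3:6
  c6: CDB Mul2=36; issue ADD r0<-Add2  regs: r0:Add2,r1:Mul1,r2:36,r3:6
  c7: stall  regs: r0:Add2,r1:Mul1,r2:36,r3:6
  c8: CDB Add1=42; issue SUB r3<-Add1  regs: r0:Add2,r1:Mul1,r2:36,r3:Add1
  c9: CDB Mul1=6; stall  regs: r0:Add2,r1:6,r2:36,r3:Add1
  c10: stall  regs: r0:Add2,r1:6,r2:36,r3:Add1
  c11: CDB Add2=42; issue SUB r2<-Add2  regs: r0:42,r1:6,r2:Add2,r3:Add1
  c12: stall  regs: r0:42,r1:6,r2:Add2,r3:Add1
  c13: CDB Add1=-36; issue ADD r3<-Add1  regs: r0:42,r1:6,r2:Add2,r3:Add1
  c14: stall  regs: r0:42,r1:6,r2:Add2,r3:Add1
  c15: CDB Add1=-30; issue SUB r3<-Add1  regs: r0:42,r1:6,r2:Add2,r3:Add1
  c16: CDB Add2=-72  regs: r0:42,r1:6,r2:-72,r3:Add1
  c17: CDB Add1=-72  regs: r0:42,r1:6,r2:-72,r3:-72

STATUS = VALUE -72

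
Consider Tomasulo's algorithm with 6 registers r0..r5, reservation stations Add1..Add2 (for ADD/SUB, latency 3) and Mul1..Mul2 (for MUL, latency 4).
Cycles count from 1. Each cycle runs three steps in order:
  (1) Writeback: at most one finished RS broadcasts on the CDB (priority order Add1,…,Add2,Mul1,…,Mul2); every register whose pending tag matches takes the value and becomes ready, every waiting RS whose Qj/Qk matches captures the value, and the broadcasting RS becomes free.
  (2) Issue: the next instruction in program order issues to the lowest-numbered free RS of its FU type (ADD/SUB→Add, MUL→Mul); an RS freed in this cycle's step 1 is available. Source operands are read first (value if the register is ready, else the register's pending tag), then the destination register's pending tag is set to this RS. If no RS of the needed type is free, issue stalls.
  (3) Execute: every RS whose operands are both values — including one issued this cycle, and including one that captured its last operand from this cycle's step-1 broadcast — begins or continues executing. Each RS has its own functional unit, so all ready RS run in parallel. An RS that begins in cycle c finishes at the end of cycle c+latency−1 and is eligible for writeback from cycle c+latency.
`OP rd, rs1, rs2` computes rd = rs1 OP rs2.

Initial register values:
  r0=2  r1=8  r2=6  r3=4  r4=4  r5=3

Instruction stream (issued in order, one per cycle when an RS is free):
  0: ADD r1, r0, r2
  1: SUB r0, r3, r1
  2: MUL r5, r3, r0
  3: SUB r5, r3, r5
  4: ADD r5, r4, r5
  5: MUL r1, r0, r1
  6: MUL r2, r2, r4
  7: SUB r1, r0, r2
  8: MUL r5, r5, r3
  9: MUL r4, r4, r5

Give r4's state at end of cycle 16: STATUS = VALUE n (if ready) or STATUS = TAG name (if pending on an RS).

c1: issue ADD r1<-Add1 | r0:2,r1:Add1,r2:6,r3:4,r4:4,r5:3
c2: issue SUB r0<-Add2 | r0:Add2,r1:Add1,r2:6,r3:4,r4:4,r5:3
c3: issue MUL r5<-Mul1 | r0:Add2,r1:Add1,r2:6,r3:4,r4:4,r5:Mul1
c4: CDB Add1=8; issue SUB r5<-Add1 | r0:Add2,r1:8,r2:6,r3:4,r4:4,r5:Add1
c5: stall | r0:Add2,r1:8,r2:6,r3:4,r4:4,r5:Add1
c6: stall | r0:Add2,r1:8,r2:6,r3:4,r4:4,r5:Add1
c7: CDB Add2=-4; issue ADD r5<-Add2 | r0:-4,r1:8,r2:6,r3:4,r4:4,r5:Add2
c8: issue MUL r1<-Mul2 | r0:-4,r1:Mul2,r2:6,r3:4,r4:4,r5:Add2
c9: stall | r0:-4,r1:Mul2,r2:6,r3:4,r4:4,r5:Add2
c10: stall | r0:-4,r1:Mul2,r2:6,r3:4,r4:4,r5:Add2
c11: CDB Mul1=-16; issue MUL r2<-Mul1 | r0:-4,r1:Mul2,r2:Mul1,r3:4,r4:4,r5:Add2
c12: CDB Mul2=-32; stall | r0:-4,r1:-32,r2:Mul1,r3:4,r4:4,r5:Add2
c13: stall | r0:-4,r1:-32,r2:Mul1,r3:4,r4:4,r5:Add2
c14: CDB Add1=20; issue SUB r1<-Add1 | r0:-4,r1:Add1,r2:Mul1,r3:4,r4:4,r5:Add2
c15: CDB Mul1=24; issue MUL r5<-Mul1 | r0:-4,r1:Add1,r2:24,r3:4,r4:4,r5:Mul1
c16: issue MUL r4<-Mul2 | r0:-4,r1:Add1,r2:24,r3:4,r4:Mul2,r5:Mul1

STATUS = TAG Mul2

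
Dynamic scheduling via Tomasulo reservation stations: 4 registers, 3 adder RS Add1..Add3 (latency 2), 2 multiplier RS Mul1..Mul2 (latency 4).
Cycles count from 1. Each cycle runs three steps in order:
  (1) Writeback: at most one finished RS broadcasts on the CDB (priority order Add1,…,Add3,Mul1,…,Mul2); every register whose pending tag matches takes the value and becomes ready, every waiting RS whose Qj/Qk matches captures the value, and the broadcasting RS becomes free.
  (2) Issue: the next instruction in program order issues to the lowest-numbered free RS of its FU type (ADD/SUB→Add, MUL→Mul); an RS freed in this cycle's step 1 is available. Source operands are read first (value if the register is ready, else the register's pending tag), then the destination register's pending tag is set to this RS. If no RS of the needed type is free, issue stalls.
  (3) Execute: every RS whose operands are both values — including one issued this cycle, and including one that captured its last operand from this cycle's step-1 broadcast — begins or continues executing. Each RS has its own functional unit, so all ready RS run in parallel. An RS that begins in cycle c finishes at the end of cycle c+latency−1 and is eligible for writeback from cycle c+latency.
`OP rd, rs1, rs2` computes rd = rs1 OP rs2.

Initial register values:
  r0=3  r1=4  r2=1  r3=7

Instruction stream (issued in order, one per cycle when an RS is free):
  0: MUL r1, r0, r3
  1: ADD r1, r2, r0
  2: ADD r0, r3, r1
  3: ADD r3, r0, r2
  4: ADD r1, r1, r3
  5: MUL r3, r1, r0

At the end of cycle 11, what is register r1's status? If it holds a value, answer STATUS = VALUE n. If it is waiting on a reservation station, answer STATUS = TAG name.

c1: issue MUL r1<-Mul1 | r0:3,r1:Mul1,r2:1,r3:7
c2: issue ADD r1<-Add1 | r0:3,r1:Add1,r2:1,r3:7
c3: issue ADD r0<-Add2 | r0:Add2,r1:Add1,r2:1,r3:7
c4: CDB Add1=4; issue ADD r3<-Add1 | r0:Add2,r1:4,r2:1,r3:Add1
c5: CDB Mul1=21; issue ADD r1<-Add3 | r0:Add2,r1:Add3,r2:1,r3:Add1
c6: CDB Add2=11; issue MUL r3<-Mul1 | r0:11,r1:Add3,r2:1,r3:Mul1
c7: - | r0:11,r1:Add3,r2:1,r3:Mul1
c8: CDB Add1=12 | r0:11,r1:Add3,r2:1,r3:Mul1
c9: - | r0:11,r1:Add3,r2:1,r3:Mul1
c10: CDB Add3=16 | r0:11,r1:16,r2:1,r3:Mul1
c11: - | r0:11,r1:16,r2:1,r3:Mul1

STATUS = VALUE 16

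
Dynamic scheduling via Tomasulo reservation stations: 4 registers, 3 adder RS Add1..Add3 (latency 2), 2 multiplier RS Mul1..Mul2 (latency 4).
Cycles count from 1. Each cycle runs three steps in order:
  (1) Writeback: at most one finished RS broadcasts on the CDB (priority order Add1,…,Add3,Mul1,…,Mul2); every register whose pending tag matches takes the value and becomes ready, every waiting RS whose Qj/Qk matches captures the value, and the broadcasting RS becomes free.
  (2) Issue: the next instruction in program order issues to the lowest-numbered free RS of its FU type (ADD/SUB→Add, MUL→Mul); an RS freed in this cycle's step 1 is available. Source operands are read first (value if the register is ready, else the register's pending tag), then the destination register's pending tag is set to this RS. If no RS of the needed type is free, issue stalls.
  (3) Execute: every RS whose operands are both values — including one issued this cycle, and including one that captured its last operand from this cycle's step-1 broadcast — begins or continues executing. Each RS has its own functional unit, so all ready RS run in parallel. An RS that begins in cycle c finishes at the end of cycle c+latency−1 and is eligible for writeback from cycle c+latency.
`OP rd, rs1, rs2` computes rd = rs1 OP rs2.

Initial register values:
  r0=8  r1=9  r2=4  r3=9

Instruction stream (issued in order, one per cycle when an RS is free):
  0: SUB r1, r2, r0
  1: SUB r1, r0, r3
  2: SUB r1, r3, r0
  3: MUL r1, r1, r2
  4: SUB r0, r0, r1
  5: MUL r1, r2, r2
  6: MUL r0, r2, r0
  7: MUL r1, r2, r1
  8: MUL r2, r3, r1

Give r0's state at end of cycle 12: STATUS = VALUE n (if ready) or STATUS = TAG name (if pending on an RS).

cycle 1: issue SUB r1<-Add1 // r0:8,r1:Add1,r2:4,r3:9
cycle 2: issue SUB r1<-Add2 // r0:8,r1:Add2,r2:4,r3:9
cycle 3: CDB Add1=-4; issue SUB r1<-Add1 // r0:8,r1:Add1,r2:4,r3:9
cycle 4: CDB Add2=-1; issue MUL r1<-Mul1 // r0:8,r1:Mul1,r2:4,r3:9
cycle 5: CDB Add1=1; issue SUB r0<-Add1 // r0:Add1,r1:Mul1,r2:4,r3:9
cycle 6: issue MUL r1<-Mul2 // r0:Add1,r1:Mul2,r2:4,r3:9
cycle 7: stall // r0:Add1,r1:Mul2,r2:4,r3:9
cycle 8: stall // r0:Add1,r1:Mul2,r2:4,r3:9
cycle 9: CDB Mul1=4; issue MUL r0<-Mul1 // r0:Mul1,r1:Mul2,r2:4,r3:9
cycle 10: CDB Mul2=16; issue MUL r1<-Mul2 // r0:Mul1,r1:Mul2,r2:4,r3:9
cycle 11: CDB Add1=4; stall // r0:Mul1,r1:Mul2,r2:4,r3:9
cycle 12: stall // r0:Mul1,r1:Mul2,r2:4,r3:9

STATUS = TAG Mul1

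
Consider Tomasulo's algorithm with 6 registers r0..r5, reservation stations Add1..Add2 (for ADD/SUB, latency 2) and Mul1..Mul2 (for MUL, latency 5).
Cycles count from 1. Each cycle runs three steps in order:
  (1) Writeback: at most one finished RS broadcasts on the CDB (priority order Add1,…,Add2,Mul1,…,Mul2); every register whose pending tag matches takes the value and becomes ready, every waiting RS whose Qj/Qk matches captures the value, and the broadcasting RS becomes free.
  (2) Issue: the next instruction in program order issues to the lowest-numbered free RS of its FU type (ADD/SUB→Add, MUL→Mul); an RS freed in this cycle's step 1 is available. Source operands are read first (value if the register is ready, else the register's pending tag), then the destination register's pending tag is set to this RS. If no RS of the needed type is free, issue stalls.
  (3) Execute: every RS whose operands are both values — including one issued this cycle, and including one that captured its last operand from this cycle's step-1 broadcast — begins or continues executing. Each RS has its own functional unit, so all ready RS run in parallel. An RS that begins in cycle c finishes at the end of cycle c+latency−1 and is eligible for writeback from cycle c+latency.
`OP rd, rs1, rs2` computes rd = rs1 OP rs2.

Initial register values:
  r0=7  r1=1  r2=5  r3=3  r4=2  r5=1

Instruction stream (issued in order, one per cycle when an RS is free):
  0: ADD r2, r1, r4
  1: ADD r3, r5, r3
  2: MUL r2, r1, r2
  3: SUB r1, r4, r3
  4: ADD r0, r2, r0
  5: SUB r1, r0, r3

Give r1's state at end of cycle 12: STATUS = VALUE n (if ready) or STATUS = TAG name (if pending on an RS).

cycle 1: issue ADD r2<-Add1 // r0:7,r1:1,r2:Add1,r3:3,r4:2,r5:1
cycle 2: issue ADD r3<-Add2 // r0:7,r1:1,r2:Add1,r3:Add2,r4:2,r5:1
cycle 3: CDB Add1=3; issue MUL r2<-Mul1 // r0:7,r1:1,r2:Mul1,r3:Add2,r4:2,r5:1
cycle 4: CDB Add2=4; issue SUB r1<-Add1 // r0:7,r1:Add1,r2:Mul1,r3:4,r4:2,r5:1
cycle 5: issue ADD r0<-Add2 // r0:Add2,r1:Add1,r2:Mul1,r3:4,r4:2,r5:1
cycle 6: CDB Add1=-2; issue SUB r1<-Add1 // r0:Add2,r1:Add1,r2:Mul1,r3:4,r4:2,r5:1
cycle 7: - // r0:Add2,r1:Add1,r2:Mul1,r3:4,r4:2,r5:1
cycle 8: CDB Mul1=3 // r0:Add2,r1:Add1,r2:3,r3:4,r4:2,r5:1
cycle 9: - // r0:Add2,r1:Add1,r2:3,r3:4,r4:2,r5:1
cycle 10: CDB Add2=10 // r0:10,r1:Add1,r2:3,r3:4,r4:2,r5:1
cycle 11: - // r0:10,r1:Add1,r2:3,r3:4,r4:2,r5:1
cycle 12: CDB Add1=6 // r0:10,r1:6,r2:3,r3:4,r4:2,r5:1

STATUS = VALUE 6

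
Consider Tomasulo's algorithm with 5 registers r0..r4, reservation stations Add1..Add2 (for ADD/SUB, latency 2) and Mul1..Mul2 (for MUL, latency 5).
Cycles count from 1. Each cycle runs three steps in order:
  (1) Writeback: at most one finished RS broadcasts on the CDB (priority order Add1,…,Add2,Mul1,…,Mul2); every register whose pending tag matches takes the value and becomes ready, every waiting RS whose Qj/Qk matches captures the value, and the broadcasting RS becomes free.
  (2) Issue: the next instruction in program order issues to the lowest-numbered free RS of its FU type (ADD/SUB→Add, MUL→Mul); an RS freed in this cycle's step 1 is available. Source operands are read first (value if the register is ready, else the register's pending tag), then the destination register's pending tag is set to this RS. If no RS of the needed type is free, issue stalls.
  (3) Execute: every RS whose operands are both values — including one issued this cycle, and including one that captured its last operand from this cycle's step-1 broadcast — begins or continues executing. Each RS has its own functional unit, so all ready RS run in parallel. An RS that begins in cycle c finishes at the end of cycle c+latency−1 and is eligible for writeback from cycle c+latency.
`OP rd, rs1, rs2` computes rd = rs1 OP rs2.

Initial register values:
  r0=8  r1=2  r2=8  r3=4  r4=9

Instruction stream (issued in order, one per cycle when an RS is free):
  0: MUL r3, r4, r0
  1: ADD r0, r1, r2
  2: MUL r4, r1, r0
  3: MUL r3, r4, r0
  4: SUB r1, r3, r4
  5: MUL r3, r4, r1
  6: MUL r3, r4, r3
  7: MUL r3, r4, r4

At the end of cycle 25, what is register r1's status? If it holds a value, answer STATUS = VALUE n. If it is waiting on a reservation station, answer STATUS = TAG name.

cycle 1: issue MUL r3<-Mul1 // r0:8,r1:2,r2:8,r3:Mul1,r4:9
cycle 2: issue ADD r0<-Add1 // r0:Add1,r1:2,r2:8,r3:Mul1,r4:9
cycle 3: issue MUL r4<-Mul2 // r0:Add1,r1:2,r2:8,r3:Mul1,r4:Mul2
cycle 4: CDB Add1=10; stall // r0:10,r1:2,r2:8,r3:Mul1,r4:Mul2
cycle 5: stall // r0:10,r1:2,r2:8,r3:Mul1,r4:Mul2
cycle 6: CDB Mul1=72; issue MUL r3<-Mul1 // r0:10,r1:2,r2:8,r3:Mul1,r4:Mul2
cycle 7: issue SUB r1<-Add1 // r0:10,r1:Add1,r2:8,r3:Mul1,r4:Mul2
cycle 8: stall // r0:10,r1:Add1,r2:8,r3:Mul1,r4:Mul2
cycle 9: CDB Mul2=20; issue MUL r3<-Mul2 // r0:10,r1:Add1,r2:8,r3:Mul2,r4:20
cycle 10: stall // r0:10,r1:Add1,r2:8,r3:Mul2,r4:20
cycle 11: stall // r0:10,r1:Add1,r2:8,r3:Mul2,r4:20
cycle 12: stall // r0:10,r1:Add1,r2:8,r3:Mul2,r4:20
cycle 13: stall // r0:10,r1:Add1,r2:8,r3:Mul2,r4:20
cycle 14: CDB Mul1=200; issue MUL r3<-Mul1 // r0:10,r1:Add1,r2:8,r3:Mul1,r4:20
cycle 15: stall // r0:10,r1:Add1,r2:8,r3:Mul1,r4:20
cycle 16: CDB Add1=180; stall // r0:10,r1:180,r2:8,r3:Mul1,r4:20
cycle 17: stall // r0:10,r1:180,r2:8,r3:Mul1,r4:20
cycle 18: stall // r0:10,r1:180,r2:8,r3:Mul1,r4:20
cycle 19: stall // r0:10,r1:180,r2:8,r3:Mul1,r4:20
cycle 20: stall // r0:10,r1:180,r2:8,r3:Mul1,r4:20
cycle 21: CDB Mul2=3600; issue MUL r3<-Mul2 // r0:10,r1:180,r2:8,r3:Mul2,r4:20
cycle 22: - // r0:10,r1:180,r2:8,r3:Mul2,r4:20
cycle 23: - // r0:10,r1:180,r2:8,r3:Mul2,r4:20
cycle 24: - // r0:10,r1:180,r2:8,r3:Mul2,r4:20
cycle 25: - // r0:10,r1:180,r2:8,r3:Mul2,r4:20

STATUS = VALUE 180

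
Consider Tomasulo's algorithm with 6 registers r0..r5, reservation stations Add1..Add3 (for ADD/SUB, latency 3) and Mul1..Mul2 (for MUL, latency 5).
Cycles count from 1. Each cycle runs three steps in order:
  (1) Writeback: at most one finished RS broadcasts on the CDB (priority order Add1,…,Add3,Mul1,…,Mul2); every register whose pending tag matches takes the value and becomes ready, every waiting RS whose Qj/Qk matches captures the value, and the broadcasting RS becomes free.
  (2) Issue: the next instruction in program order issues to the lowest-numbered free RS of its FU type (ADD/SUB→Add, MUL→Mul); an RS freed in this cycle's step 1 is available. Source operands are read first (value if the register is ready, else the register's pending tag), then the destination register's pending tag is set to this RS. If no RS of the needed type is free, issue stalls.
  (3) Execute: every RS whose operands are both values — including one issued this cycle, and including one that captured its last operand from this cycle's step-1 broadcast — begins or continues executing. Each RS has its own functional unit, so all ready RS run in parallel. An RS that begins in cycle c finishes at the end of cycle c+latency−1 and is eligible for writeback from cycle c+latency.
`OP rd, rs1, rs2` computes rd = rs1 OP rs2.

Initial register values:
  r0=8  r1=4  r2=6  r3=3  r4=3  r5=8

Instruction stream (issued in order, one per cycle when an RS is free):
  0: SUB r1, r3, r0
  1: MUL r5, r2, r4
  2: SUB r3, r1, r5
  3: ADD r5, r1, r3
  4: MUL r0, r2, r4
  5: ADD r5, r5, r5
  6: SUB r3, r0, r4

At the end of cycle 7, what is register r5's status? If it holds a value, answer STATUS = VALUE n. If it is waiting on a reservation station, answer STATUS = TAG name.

STATUS = TAG Add3

  c1: issue SUB r1<-Add1  regs: r0:8,r1:Add1,r2:6,r3:3,r4:3,r5:8
  c2: issue MUL r5<-Mul1  regs: r0:8,r1:Add1,r2:6,r3:3,r4:3,r5:Mul1
  c3: issue SUB r3<-Add2  regs: r0:8,r1:Add1,r2:6,r3:Add2,r4:3,r5:Mul1
  c4: CDB Add1=-5; issue ADD r5<-Add1  regs: r0:8,r1:-5,r2:6,r3:Add2,r4:3,r5:Add1
  c5: issue MUL r0<-Mul2  regs: r0:Mul2,r1:-5,r2:6,r3:Add2,r4:3,r5:Add1
  c6: issue ADD r5<-Add3  regs: r0:Mul2,r1:-5,r2:6,r3:Add2,r4:3,r5:Add3
  c7: CDB Mul1=18; stall  regs: r0:Mul2,r1:-5,r2:6,r3:Add2,r4:3,r5:Add3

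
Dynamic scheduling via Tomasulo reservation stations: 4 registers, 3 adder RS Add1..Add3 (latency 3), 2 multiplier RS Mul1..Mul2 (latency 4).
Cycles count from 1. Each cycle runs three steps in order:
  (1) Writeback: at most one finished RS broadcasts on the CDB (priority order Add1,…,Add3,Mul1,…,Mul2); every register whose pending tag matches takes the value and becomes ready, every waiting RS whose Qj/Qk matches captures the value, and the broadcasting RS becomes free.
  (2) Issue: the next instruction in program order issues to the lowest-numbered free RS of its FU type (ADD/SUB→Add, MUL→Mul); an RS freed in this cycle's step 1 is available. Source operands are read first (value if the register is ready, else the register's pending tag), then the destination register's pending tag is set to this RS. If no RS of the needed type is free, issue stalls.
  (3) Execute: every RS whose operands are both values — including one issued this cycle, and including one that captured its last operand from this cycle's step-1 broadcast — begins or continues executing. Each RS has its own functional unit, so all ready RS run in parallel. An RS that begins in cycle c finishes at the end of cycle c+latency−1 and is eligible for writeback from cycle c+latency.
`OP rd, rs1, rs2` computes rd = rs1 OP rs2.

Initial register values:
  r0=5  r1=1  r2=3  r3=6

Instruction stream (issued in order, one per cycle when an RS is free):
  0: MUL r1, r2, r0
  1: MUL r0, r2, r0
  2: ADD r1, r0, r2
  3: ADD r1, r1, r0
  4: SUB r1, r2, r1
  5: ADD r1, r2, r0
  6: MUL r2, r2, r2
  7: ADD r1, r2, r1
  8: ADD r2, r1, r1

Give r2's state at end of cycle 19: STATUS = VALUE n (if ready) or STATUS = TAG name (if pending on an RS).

cycle 1: issue MUL r1<-Mul1 // r0:5,r1:Mul1,r2:3,r3:6
cycle 2: issue MUL r0<-Mul2 // r0:Mul2,r1:Mul1,r2:3,r3:6
cycle 3: issue ADD r1<-Add1 // r0:Mul2,r1:Add1,r2:3,r3:6
cycle 4: issue ADD r1<-Add2 // r0:Mul2,r1:Add2,r2:3,r3:6
cycle 5: CDB Mul1=15; issue SUB r1<-Add3 // r0:Mul2,r1:Add3,r2:3,r3:6
cycle 6: CDB Mul2=15; stall // r0:15,r1:Add3,r2:3,r3:6
cycle 7: stall // r0:15,r1:Add3,r2:3,r3:6
cycle 8: stall // r0:15,r1:Add3,r2:3,r3:6
cycle 9: CDB Add1=18; issue ADD r1<-Add1 // r0:15,r1:Add1,r2:3,r3:6
cycle 10: issue MUL r2<-Mul1 // r0:15,r1:Add1,r2:Mul1,r3:6
cycle 11: stall // r0:15,r1:Add1,r2:Mul1,r3:6
cycle 12: CDB Add1=18; issue ADD r1<-Add1 // r0:15,r1:Add1,r2:Mul1,r3:6
cycle 13: CDB Add2=33; issue ADD r2<-Add2 // r0:15,r1:Add1,r2:Add2,r3:6
cycle 14: CDB Mul1=9 // r0:15,r1:Add1,r2:Add2,r3:6
cycle 15: - // r0:15,r1:Add1,r2:Add2,r3:6
cycle 16: CDB Add3=-30 // r0:15,r1:Add1,r2:Add2,r3:6
cycle 17: CDB Add1=27 // r0:15,r1:27,r2:Add2,r3:6
cycle 18: - // r0:15,r1:27,r2:Add2,r3:6
cycle 19: - // r0:15,r1:27,r2:Add2,r3:6

STATUS = TAG Add2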